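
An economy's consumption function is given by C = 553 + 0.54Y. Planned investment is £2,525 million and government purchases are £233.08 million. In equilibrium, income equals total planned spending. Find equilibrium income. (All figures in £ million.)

Y = 7198

Y = C + I + G = 553 + 0.54Y + 2525 + 233.08
Y − 0.54Y = 3311.08
0.46Y = 3311.08, so Y = 3311.08/0.46 = 7198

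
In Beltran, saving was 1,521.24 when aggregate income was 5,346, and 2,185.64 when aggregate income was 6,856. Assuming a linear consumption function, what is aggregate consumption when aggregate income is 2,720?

C = 2354.2

MPS = ΔS/ΔY = (2185.64 − 1521.24)/(6856 − 5346) = 664.4/1510 = 0.44
MPC = 1 − MPS = 0.56
Autonomous saving = 1521.24 − 0.44(5346) = -831, so a = 831
C = 831 + 0.56(2720) = 831 + 1523.2 = 2354.2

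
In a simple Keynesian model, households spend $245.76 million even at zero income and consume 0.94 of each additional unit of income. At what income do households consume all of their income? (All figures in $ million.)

At break-even, C = Y: 245.76 + 0.94Y = Y
0.06Y = 245.76, so Y = 245.76/0.06 = 4096

Y = 4096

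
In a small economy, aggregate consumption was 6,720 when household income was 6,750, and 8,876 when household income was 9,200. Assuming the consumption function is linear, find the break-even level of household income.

Y = 6500

MPC = (8876 − 6720)/(9200 − 6750) = 2156/2450 = 0.88
a = 6720 − 0.88(6750) = 6720 − 5940 = 780
Break-even: Y = a/(1−MPC) = 780/0.12 = 6500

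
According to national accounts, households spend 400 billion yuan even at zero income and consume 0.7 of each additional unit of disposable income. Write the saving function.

S = Y − C = Y − (400 + 0.7Y) = -400 + (1 − 0.7)Y

S = -400 + 0.3Y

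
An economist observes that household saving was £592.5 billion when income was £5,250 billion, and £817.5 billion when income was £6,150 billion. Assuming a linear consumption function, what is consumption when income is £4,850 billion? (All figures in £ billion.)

MPS = ΔS/ΔY = (817.5 − 592.5)/(6150 − 5250) = 225/900 = 0.25
MPC = 1 − MPS = 0.75
Autonomous saving = 592.5 − 0.25(5250) = -720, so a = 720
C = 720 + 0.75(4850) = 720 + 3637.5 = 4357.5

C = 4357.5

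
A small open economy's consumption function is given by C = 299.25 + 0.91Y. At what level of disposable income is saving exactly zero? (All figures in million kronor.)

At break-even, C = Y: 299.25 + 0.91Y = Y
0.09Y = 299.25, so Y = 299.25/0.09 = 3325

Y = 3325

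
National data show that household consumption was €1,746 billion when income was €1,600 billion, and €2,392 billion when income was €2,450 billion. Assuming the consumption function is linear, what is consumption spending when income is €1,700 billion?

C = 1822

MPC = (2392 − 1746)/(2450 − 1600) = 646/850 = 0.76
a = 1746 − 0.76(1600) = 1746 − 1216 = 530
C = 530 + 0.76(1700) = 530 + 1292 = 1822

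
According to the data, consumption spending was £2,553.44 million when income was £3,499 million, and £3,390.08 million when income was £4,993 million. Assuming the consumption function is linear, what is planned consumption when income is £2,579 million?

C = 2038.24

MPC = (3390.08 − 2553.44)/(4993 − 3499) = 836.64/1494 = 0.56
a = 2553.44 − 0.56(3499) = 2553.44 − 1959.44 = 594
C = 594 + 0.56(2579) = 594 + 1444.24 = 2038.24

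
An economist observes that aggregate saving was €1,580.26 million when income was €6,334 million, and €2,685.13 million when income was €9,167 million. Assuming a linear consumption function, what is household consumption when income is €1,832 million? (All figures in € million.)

MPS = ΔS/ΔY = (2685.13 − 1580.26)/(9167 − 6334) = 1104.87/2833 = 0.39
MPC = 1 − MPS = 0.61
Autonomous saving = 1580.26 − 0.39(6334) = -890, so a = 890
C = 890 + 0.61(1832) = 890 + 1117.52 = 2007.52

C = 2007.52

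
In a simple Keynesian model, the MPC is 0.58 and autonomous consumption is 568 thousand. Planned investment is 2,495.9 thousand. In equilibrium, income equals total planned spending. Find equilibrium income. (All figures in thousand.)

Y = C + I = 568 + 0.58Y + 2495.9
Y − 0.58Y = 3063.9
0.42Y = 3063.9, so Y = 3063.9/0.42 = 7295

Y = 7295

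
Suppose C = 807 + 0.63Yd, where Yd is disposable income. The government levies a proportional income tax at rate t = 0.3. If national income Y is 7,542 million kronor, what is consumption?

C = 4133.022

Yd = (1 − 0.3)(7542) = 0.7(7542) = 5279.4
C = 807 + 0.63(5279.4) = 807 + 3326.022 = 4133.022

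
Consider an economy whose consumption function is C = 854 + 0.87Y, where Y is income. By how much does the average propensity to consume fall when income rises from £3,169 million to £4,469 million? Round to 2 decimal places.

At Y = 3169: C = 854 + 0.87(3169) = 3611.03, APC = 3611.03/3169 = 1.139
At Y = 4469: C = 4742.03, APC = 4742.03/4469 = 1.061
Fall in APC = 1.139 − 1.061 = 0.078 ≈ 0.08

ΔAPC = 0.08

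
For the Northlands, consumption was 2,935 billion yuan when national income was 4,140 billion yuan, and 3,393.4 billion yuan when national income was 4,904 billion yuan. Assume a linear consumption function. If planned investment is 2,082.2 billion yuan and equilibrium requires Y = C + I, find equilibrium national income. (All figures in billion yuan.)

MPC = (3393.4 − 2935)/(4904 − 4140) = 458.4/764 = 0.6
a = 2935 − 0.6(4140) = 451
Equilibrium: Y = 451 + 0.6Y + 2082.2
0.4Y = 2533.2, so Y = 2533.2/0.4 = 6333

Y = 6333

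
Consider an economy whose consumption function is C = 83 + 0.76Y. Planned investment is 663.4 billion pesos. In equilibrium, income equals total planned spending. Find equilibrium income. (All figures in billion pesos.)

Y = 3110

Y = C + I = 83 + 0.76Y + 663.4
Y − 0.76Y = 746.4
0.24Y = 746.4, so Y = 746.4/0.24 = 3110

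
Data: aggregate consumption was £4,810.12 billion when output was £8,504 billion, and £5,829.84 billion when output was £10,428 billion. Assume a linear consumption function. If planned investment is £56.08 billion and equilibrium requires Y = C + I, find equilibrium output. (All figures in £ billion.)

Y = 764

MPC = (5829.84 − 4810.12)/(10428 − 8504) = 1019.72/1924 = 0.53
a = 4810.12 − 0.53(8504) = 303
Equilibrium: Y = 303 + 0.53Y + 56.08
0.47Y = 359.08, so Y = 359.08/0.47 = 764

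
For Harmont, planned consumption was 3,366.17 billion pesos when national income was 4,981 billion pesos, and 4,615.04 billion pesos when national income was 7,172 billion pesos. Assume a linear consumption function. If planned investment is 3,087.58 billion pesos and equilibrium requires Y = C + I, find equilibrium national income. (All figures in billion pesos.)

Y = 8406

MPC = (4615.04 − 3366.17)/(7172 − 4981) = 1248.87/2191 = 0.57
a = 3366.17 − 0.57(4981) = 527
Equilibrium: Y = 527 + 0.57Y + 3087.58
0.43Y = 3614.58, so Y = 3614.58/0.43 = 8406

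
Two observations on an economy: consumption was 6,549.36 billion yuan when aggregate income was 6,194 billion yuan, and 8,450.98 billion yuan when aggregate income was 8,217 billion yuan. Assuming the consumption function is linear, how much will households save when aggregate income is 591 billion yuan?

S = -691.54

MPC = (8450.98 − 6549.36)/(8217 − 6194) = 1901.62/2023 = 0.94
a = 6549.36 − 0.94(6194) = 6549.36 − 5822.36 = 727
C = 727 + 0.94(591) = 1282.54
S = 591 − 1282.54 = -691.54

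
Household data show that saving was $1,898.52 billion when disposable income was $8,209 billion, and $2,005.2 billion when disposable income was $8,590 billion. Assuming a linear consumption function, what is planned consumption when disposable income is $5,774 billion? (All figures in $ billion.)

C = 4557.28

MPS = ΔS/ΔY = (2005.2 − 1898.52)/(8590 − 8209) = 106.68/381 = 0.28
MPC = 1 − MPS = 0.72
Autonomous saving = 1898.52 − 0.28(8209) = -400, so a = 400
C = 400 + 0.72(5774) = 400 + 4157.28 = 4557.28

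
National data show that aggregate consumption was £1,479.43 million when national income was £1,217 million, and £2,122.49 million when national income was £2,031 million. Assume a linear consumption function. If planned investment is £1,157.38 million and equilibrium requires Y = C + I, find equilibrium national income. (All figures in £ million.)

Y = 7978

MPC = (2122.49 − 1479.43)/(2031 − 1217) = 643.06/814 = 0.79
a = 1479.43 − 0.79(1217) = 518
Equilibrium: Y = 518 + 0.79Y + 1157.38
0.21Y = 1675.38, so Y = 1675.38/0.21 = 7978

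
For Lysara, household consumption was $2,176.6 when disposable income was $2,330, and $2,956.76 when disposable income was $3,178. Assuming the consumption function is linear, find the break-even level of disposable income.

Y = 412.5

MPC = (2956.76 − 2176.6)/(3178 − 2330) = 780.16/848 = 0.92
a = 2176.6 − 0.92(2330) = 2176.6 − 2143.6 = 33
Break-even: Y = a/(1−MPC) = 33/0.08 = 412.5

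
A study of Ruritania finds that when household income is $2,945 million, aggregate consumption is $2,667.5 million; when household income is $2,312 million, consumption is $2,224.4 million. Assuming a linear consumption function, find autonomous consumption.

a = 606

MPC = ΔC/ΔY = (2667.5 − 2224.4)/(2945 − 2312) = 443.1/633 = 0.7
a = C − MPC·Y = 2224.4 − 0.7(2312) = 2224.4 − 1618.4 = 606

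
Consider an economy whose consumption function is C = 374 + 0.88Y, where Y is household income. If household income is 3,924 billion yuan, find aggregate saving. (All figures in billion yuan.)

S = 96.88

C = 374 + 0.88(3924) = 374 + 3453.12 = 3827.12
S = Y − C = 3924 − 3827.12 = 96.88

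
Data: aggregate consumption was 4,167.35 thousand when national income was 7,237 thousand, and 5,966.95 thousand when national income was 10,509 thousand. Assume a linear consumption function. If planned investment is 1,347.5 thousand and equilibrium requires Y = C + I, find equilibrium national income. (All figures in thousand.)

MPC = (5966.95 − 4167.35)/(10509 − 7237) = 1799.6/3272 = 0.55
a = 4167.35 − 0.55(7237) = 187
Equilibrium: Y = 187 + 0.55Y + 1347.5
0.45Y = 1534.5, so Y = 1534.5/0.45 = 3410

Y = 3410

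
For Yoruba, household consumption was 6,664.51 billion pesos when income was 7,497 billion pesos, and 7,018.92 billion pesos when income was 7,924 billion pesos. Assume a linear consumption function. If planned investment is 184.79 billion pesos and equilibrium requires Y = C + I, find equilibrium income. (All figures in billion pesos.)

Y = 3687

MPC = (7018.92 − 6664.51)/(7924 − 7497) = 354.41/427 = 0.83
a = 6664.51 − 0.83(7497) = 442
Equilibrium: Y = 442 + 0.83Y + 184.79
0.17Y = 626.79, so Y = 626.79/0.17 = 3687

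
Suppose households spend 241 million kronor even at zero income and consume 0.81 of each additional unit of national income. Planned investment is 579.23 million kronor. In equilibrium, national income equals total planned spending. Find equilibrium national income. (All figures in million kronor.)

Y = 4317

Y = C + I = 241 + 0.81Y + 579.23
Y − 0.81Y = 820.23
0.19Y = 820.23, so Y = 820.23/0.19 = 4317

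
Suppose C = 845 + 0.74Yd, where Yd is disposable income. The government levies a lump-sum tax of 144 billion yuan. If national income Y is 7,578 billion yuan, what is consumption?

Yd = Y − T = 7578 − 144 = 7434
C = 845 + 0.74(7434) = 845 + 5501.16 = 6346.16

C = 6346.16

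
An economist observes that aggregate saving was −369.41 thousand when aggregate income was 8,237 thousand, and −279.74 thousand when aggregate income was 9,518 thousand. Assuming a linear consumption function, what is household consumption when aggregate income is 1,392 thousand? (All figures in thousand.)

MPS = ΔS/ΔY = (-279.74 − (-369.41))/(9518 − 8237) = 89.67/1281 = 0.07
MPC = 1 − MPS = 0.93
Autonomous saving = -369.41 − 0.07(8237) = -946, so a = 946
C = 946 + 0.93(1392) = 946 + 1294.56 = 2240.56

C = 2240.56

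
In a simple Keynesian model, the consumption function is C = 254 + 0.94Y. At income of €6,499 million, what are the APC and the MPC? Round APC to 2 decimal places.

APC = 0.98; MPC = 0.94

MPC = 0.94 (the slope of the consumption function)
C = 254 + 0.94(6499) = 6363.06, so APC = 6363.06/6499 = 0.98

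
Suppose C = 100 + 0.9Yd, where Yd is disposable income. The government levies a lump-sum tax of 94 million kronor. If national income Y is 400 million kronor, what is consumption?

Yd = Y − T = 400 − 94 = 306
C = 100 + 0.9(306) = 100 + 275.4 = 375.4

C = 375.4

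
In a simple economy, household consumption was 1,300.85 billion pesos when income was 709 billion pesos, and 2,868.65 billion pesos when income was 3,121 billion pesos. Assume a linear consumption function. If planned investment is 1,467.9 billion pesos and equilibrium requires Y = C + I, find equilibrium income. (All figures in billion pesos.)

MPC = (2868.65 − 1300.85)/(3121 − 709) = 1567.8/2412 = 0.65
a = 1300.85 − 0.65(709) = 840
Equilibrium: Y = 840 + 0.65Y + 1467.9
0.35Y = 2307.9, so Y = 2307.9/0.35 = 6594

Y = 6594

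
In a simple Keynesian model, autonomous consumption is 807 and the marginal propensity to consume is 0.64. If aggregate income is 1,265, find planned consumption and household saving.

C = 807 + 0.64(1265) = 807 + 809.6 = 1616.6
S = Y − C = 1265 − 1616.6 = -351.6

C = 1616.6; S = -351.6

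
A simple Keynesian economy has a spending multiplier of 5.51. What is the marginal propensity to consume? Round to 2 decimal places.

k = 1/(1 − MPC), so 1 − MPC = 1/k = 1/5.51 = 0.1815
MPC = 1 − 0.1815 = 0.82

MPC = 0.82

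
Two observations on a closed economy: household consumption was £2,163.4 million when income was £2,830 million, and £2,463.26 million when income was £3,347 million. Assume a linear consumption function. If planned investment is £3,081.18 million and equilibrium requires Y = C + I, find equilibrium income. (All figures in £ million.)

Y = 8579

MPC = (2463.26 − 2163.4)/(3347 − 2830) = 299.86/517 = 0.58
a = 2163.4 − 0.58(2830) = 522
Equilibrium: Y = 522 + 0.58Y + 3081.18
0.42Y = 3603.18, so Y = 3603.18/0.42 = 8579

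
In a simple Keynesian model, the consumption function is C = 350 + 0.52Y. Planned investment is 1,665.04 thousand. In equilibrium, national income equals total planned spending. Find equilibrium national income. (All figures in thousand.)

Y = C + I = 350 + 0.52Y + 1665.04
Y − 0.52Y = 2015.04
0.48Y = 2015.04, so Y = 2015.04/0.48 = 4198

Y = 4198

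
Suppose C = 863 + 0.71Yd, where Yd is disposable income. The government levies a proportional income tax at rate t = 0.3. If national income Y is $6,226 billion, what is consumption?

Yd = (1 − 0.3)(6226) = 0.7(6226) = 4358.2
C = 863 + 0.71(4358.2) = 863 + 3094.322 = 3957.322

C = 3957.322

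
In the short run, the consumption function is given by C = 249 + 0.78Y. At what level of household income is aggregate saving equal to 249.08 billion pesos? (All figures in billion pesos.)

Y = 2264

S = Y − C = -249 + 0.22Y
-249 + 0.22Y = 249.08, so 0.22Y = 498.08 and Y = 2264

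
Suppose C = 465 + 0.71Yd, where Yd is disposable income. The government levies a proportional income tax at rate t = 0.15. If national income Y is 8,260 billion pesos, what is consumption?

C = 5449.91

Yd = (1 − 0.15)(8260) = 0.85(8260) = 7021
C = 465 + 0.71(7021) = 465 + 4984.91 = 5449.91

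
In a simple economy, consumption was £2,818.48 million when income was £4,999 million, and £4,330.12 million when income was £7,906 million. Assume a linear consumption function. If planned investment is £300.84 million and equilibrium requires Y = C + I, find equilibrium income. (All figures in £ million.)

Y = 1083

MPC = (4330.12 − 2818.48)/(7906 − 4999) = 1511.64/2907 = 0.52
a = 2818.48 − 0.52(4999) = 219
Equilibrium: Y = 219 + 0.52Y + 300.84
0.48Y = 519.84, so Y = 519.84/0.48 = 1083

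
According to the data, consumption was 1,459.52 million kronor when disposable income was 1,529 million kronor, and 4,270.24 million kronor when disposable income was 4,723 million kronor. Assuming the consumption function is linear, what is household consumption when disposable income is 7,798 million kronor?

C = 6976.24

MPC = (4270.24 − 1459.52)/(4723 − 1529) = 2810.72/3194 = 0.88
a = 1459.52 − 0.88(1529) = 1459.52 − 1345.52 = 114
C = 114 + 0.88(7798) = 114 + 6862.24 = 6976.24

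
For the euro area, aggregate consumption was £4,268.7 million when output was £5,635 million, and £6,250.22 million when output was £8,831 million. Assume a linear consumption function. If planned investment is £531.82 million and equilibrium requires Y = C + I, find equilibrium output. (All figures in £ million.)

Y = 3439

MPC = (6250.22 − 4268.7)/(8831 − 5635) = 1981.52/3196 = 0.62
a = 4268.7 − 0.62(5635) = 775
Equilibrium: Y = 775 + 0.62Y + 531.82
0.38Y = 1306.82, so Y = 1306.82/0.38 = 3439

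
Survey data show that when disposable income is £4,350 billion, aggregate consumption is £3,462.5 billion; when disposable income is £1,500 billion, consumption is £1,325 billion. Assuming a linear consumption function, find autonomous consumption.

MPC = ΔC/ΔY = (3462.5 − 1325)/(4350 − 1500) = 2137.5/2850 = 0.75
a = C − MPC·Y = 1325 − 0.75(1500) = 1325 − 1125 = 200

a = 200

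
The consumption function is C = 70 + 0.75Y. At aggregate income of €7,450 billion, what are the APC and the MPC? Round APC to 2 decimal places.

APC = 0.76; MPC = 0.75

MPC = 0.75 (the slope of the consumption function)
C = 70 + 0.75(7450) = 5657.5, so APC = 5657.5/7450 = 0.76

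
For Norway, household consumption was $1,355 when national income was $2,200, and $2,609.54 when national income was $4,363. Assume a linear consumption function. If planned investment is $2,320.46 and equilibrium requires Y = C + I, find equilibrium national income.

Y = 5713

MPC = (2609.54 − 1355)/(4363 − 2200) = 1254.54/2163 = 0.58
a = 1355 − 0.58(2200) = 79
Equilibrium: Y = 79 + 0.58Y + 2320.46
0.42Y = 2399.46, so Y = 2399.46/0.42 = 5713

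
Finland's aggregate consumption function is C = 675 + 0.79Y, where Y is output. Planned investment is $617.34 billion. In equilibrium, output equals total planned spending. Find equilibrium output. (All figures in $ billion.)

Y = 6154

Y = C + I = 675 + 0.79Y + 617.34
Y − 0.79Y = 1292.34
0.21Y = 1292.34, so Y = 1292.34/0.21 = 6154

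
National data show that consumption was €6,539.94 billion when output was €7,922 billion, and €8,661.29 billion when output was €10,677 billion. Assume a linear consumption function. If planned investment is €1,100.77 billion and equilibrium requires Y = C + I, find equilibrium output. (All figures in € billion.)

Y = 6699

MPC = (8661.29 − 6539.94)/(10677 − 7922) = 2121.35/2755 = 0.77
a = 6539.94 − 0.77(7922) = 440
Equilibrium: Y = 440 + 0.77Y + 1100.77
0.23Y = 1540.77, so Y = 1540.77/0.23 = 6699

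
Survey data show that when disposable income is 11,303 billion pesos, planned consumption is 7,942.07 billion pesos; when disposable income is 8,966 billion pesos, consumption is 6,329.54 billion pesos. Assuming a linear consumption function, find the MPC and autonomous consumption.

MPC = 0.69; a = 143

MPC = ΔC/ΔY = (7942.07 − 6329.54)/(11303 − 8966) = 1612.53/2337 = 0.69
a = C − MPC·Y = 6329.54 − 0.69(8966) = 6329.54 − 6186.54 = 143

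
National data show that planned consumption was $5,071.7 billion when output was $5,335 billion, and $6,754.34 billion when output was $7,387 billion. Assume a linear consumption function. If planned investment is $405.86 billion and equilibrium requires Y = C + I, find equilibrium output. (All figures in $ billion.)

MPC = (6754.34 − 5071.7)/(7387 − 5335) = 1682.64/2052 = 0.82
a = 5071.7 − 0.82(5335) = 697
Equilibrium: Y = 697 + 0.82Y + 405.86
0.18Y = 1102.86, so Y = 1102.86/0.18 = 6127

Y = 6127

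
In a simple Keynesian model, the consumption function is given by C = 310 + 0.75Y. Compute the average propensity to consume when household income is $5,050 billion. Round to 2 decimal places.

APC = 0.81

C = 310 + 0.75(5050) = 4097.5
APC = C/Y = 4097.5/5050 = 0.81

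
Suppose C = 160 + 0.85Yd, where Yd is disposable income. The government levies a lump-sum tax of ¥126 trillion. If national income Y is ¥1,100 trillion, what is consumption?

C = 987.9

Yd = Y − T = 1100 − 126 = 974
C = 160 + 0.85(974) = 160 + 827.9 = 987.9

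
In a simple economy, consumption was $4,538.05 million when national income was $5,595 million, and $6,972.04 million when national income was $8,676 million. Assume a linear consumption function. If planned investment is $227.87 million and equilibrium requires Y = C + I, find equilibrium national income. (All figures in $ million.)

Y = 1647

MPC = (6972.04 − 4538.05)/(8676 − 5595) = 2433.99/3081 = 0.79
a = 4538.05 − 0.79(5595) = 118
Equilibrium: Y = 118 + 0.79Y + 227.87
0.21Y = 345.87, so Y = 345.87/0.21 = 1647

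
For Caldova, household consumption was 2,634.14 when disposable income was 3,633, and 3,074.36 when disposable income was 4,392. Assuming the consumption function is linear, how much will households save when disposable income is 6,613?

MPC = (3074.36 − 2634.14)/(4392 − 3633) = 440.22/759 = 0.58
a = 2634.14 − 0.58(3633) = 2634.14 − 2107.14 = 527
C = 527 + 0.58(6613) = 4362.54
S = 6613 − 4362.54 = 2250.46

S = 2250.46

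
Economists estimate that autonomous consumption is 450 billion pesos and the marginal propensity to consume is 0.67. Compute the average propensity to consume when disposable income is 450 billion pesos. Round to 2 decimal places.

APC = 1.67

C = 450 + 0.67(450) = 751.5
APC = C/Y = 751.5/450 = 1.67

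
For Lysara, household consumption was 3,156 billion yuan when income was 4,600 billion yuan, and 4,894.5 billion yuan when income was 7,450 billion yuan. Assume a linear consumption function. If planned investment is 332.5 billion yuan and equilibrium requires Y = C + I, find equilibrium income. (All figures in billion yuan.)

MPC = (4894.5 − 3156)/(7450 − 4600) = 1738.5/2850 = 0.61
a = 3156 − 0.61(4600) = 350
Equilibrium: Y = 350 + 0.61Y + 332.5
0.39Y = 682.5, so Y = 682.5/0.39 = 1750

Y = 1750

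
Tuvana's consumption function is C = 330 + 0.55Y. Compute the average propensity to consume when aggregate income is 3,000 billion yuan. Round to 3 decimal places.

APC = 0.660

C = 330 + 0.55(3000) = 1980
APC = C/Y = 1980/3000 = 0.660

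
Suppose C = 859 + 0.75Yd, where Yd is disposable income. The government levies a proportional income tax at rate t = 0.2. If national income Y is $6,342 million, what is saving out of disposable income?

S = 409.4

Yd = (1 − 0.2)(6342) = 0.8(6342) = 5073.6
C = 859 + 0.75(5073.6) = 859 + 3805.2 = 4664.2
S = Yd − C = 5073.6 − 4664.2 = 409.4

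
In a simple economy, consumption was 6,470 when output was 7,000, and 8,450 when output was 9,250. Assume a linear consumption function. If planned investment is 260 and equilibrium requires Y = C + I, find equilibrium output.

MPC = (8450 − 6470)/(9250 − 7000) = 1980/2250 = 0.88
a = 6470 − 0.88(7000) = 310
Equilibrium: Y = 310 + 0.88Y + 260
0.12Y = 570, so Y = 570/0.12 = 4750

Y = 4750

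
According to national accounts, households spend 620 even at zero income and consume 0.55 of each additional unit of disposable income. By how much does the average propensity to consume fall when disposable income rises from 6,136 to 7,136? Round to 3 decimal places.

ΔAPC = 0.014

At Y = 6136: C = 620 + 0.55(6136) = 3994.8, APC = 3994.8/6136 = 0.6510
At Y = 7136: C = 4544.8, APC = 4544.8/7136 = 0.6369
Fall in APC = 0.6510 − 0.6369 = 0.0141 ≈ 0.014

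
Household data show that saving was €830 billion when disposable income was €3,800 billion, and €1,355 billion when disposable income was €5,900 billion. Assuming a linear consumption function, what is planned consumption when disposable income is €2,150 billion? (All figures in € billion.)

C = 1732.5

MPS = ΔS/ΔY = (1355 − 830)/(5900 − 3800) = 525/2100 = 0.25
MPC = 1 − MPS = 0.75
Autonomous saving = 830 − 0.25(3800) = -120, so a = 120
C = 120 + 0.75(2150) = 120 + 1612.5 = 1732.5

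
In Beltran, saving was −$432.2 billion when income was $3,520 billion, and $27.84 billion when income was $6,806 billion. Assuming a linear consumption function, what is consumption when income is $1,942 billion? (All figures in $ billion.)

C = 2595.12

MPS = ΔS/ΔY = (27.84 − (-432.2))/(6806 − 3520) = 460.04/3286 = 0.14
MPC = 1 − MPS = 0.86
Autonomous saving = -432.2 − 0.14(3520) = -925, so a = 925
C = 925 + 0.86(1942) = 925 + 1670.12 = 2595.12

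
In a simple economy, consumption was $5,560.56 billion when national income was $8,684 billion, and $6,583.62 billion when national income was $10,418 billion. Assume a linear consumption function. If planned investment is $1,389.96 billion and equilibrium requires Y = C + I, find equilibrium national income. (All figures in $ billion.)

MPC = (6583.62 − 5560.56)/(10418 − 8684) = 1023.06/1734 = 0.59
a = 5560.56 − 0.59(8684) = 437
Equilibrium: Y = 437 + 0.59Y + 1389.96
0.41Y = 1826.96, so Y = 1826.96/0.41 = 4456

Y = 4456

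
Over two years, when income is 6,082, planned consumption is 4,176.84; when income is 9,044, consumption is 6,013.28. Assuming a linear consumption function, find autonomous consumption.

MPC = ΔC/ΔY = (6013.28 − 4176.84)/(9044 − 6082) = 1836.44/2962 = 0.62
a = C − MPC·Y = 4176.84 − 0.62(6082) = 4176.84 − 3770.84 = 406

a = 406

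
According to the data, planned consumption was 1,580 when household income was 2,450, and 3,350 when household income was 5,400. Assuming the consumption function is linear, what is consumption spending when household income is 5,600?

MPC = (3350 − 1580)/(5400 − 2450) = 1770/2950 = 0.6
a = 1580 − 0.6(2450) = 1580 − 1470 = 110
C = 110 + 0.6(5600) = 110 + 3360 = 3470

C = 3470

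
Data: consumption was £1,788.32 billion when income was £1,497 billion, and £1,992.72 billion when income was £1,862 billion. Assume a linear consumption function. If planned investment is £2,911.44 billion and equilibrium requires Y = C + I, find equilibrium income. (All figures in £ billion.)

Y = 8776

MPC = (1992.72 − 1788.32)/(1862 − 1497) = 204.4/365 = 0.56
a = 1788.32 − 0.56(1497) = 950
Equilibrium: Y = 950 + 0.56Y + 2911.44
0.44Y = 3861.44, so Y = 3861.44/0.44 = 8776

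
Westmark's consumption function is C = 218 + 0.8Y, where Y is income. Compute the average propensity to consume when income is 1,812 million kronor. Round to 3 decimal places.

APC = 0.920

C = 218 + 0.8(1812) = 1667.6
APC = C/Y = 1667.6/1812 = 0.920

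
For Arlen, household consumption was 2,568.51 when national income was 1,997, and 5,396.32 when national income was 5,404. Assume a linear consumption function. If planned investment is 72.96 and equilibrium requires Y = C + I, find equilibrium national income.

MPC = (5396.32 − 2568.51)/(5404 − 1997) = 2827.81/3407 = 0.83
a = 2568.51 − 0.83(1997) = 911
Equilibrium: Y = 911 + 0.83Y + 72.96
0.17Y = 983.96, so Y = 983.96/0.17 = 5788

Y = 5788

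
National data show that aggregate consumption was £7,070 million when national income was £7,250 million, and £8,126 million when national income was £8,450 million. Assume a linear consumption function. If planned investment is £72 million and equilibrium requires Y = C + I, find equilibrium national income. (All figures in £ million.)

MPC = (8126 − 7070)/(8450 − 7250) = 1056/1200 = 0.88
a = 7070 − 0.88(7250) = 690
Equilibrium: Y = 690 + 0.88Y + 72
0.12Y = 762, so Y = 762/0.12 = 6350

Y = 6350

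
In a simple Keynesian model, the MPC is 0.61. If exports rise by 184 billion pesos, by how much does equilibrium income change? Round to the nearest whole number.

The multiplier is 1/(1 − MPC) = 1/0.39.
ΔY = 184/0.39 = 471.79 ≈ 472

ΔY ≈ 472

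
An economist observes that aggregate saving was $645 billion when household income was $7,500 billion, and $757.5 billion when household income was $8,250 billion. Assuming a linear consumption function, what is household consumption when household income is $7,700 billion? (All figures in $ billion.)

MPS = ΔS/ΔY = (757.5 − 645)/(8250 − 7500) = 112.5/750 = 0.15
MPC = 1 − MPS = 0.85
Autonomous saving = 645 − 0.15(7500) = -480, so a = 480
C = 480 + 0.85(7700) = 480 + 6545 = 7025

C = 7025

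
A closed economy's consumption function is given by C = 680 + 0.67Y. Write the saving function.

S = Y − C = Y − (680 + 0.67Y) = -680 + (1 − 0.67)Y

S = -680 + 0.33Y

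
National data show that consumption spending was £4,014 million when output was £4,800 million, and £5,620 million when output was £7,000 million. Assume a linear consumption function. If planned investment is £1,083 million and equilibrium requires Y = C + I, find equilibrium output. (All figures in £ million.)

MPC = (5620 − 4014)/(7000 − 4800) = 1606/2200 = 0.73
a = 4014 − 0.73(4800) = 510
Equilibrium: Y = 510 + 0.73Y + 1083
0.27Y = 1593, so Y = 1593/0.27 = 5900

Y = 5900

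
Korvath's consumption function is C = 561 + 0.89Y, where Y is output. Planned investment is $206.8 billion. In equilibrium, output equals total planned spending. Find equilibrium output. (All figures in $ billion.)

Y = C + I = 561 + 0.89Y + 206.8
Y − 0.89Y = 767.8
0.11Y = 767.8, so Y = 767.8/0.11 = 6980

Y = 6980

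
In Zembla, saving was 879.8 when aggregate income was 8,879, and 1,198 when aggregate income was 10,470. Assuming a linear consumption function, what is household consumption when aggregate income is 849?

MPS = ΔS/ΔY = (1198 − 879.8)/(10470 − 8879) = 318.2/1591 = 0.2
MPC = 1 − MPS = 0.8
Autonomous saving = 879.8 − 0.2(8879) = -896, so a = 896
C = 896 + 0.8(849) = 896 + 679.2 = 1575.2

C = 1575.2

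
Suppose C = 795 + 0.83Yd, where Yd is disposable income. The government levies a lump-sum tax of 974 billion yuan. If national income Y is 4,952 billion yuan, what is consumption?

C = 4096.74

Yd = Y − T = 4952 − 974 = 3978
C = 795 + 0.83(3978) = 795 + 3301.74 = 4096.74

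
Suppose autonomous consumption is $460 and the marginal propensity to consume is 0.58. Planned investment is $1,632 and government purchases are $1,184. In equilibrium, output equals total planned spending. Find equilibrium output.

Y = 7800

Y = C + I + G = 460 + 0.58Y + 1632 + 1184
Y − 0.58Y = 3276
0.42Y = 3276, so Y = 3276/0.42 = 7800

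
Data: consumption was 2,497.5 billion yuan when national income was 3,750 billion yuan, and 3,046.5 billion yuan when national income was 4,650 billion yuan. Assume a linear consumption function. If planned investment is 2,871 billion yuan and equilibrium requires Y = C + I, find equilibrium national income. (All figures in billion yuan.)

MPC = (3046.5 − 2497.5)/(4650 − 3750) = 549/900 = 0.61
a = 2497.5 − 0.61(3750) = 210
Equilibrium: Y = 210 + 0.61Y + 2871
0.39Y = 3081, so Y = 3081/0.39 = 7900

Y = 7900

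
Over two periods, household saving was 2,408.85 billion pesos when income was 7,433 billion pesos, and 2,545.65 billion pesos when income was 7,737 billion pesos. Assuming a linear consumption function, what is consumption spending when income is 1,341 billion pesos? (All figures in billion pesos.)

C = 1673.55

MPS = ΔS/ΔY = (2545.65 − 2408.85)/(7737 − 7433) = 136.8/304 = 0.45
MPC = 1 − MPS = 0.55
Autonomous saving = 2408.85 − 0.45(7433) = -936, so a = 936
C = 936 + 0.55(1341) = 936 + 737.55 = 1673.55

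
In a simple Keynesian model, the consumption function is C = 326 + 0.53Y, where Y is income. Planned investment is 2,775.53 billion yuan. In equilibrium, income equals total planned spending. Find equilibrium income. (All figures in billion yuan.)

Y = 6599

Y = C + I = 326 + 0.53Y + 2775.53
Y − 0.53Y = 3101.53
0.47Y = 3101.53, so Y = 3101.53/0.47 = 6599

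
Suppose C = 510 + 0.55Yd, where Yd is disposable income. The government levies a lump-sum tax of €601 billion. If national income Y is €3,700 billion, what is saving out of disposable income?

Yd = Y − T = 3700 − 601 = 3099
C = 510 + 0.55(3099) = 510 + 1704.45 = 2214.45
S = Yd − C = 3099 − 2214.45 = 884.55

S = 884.55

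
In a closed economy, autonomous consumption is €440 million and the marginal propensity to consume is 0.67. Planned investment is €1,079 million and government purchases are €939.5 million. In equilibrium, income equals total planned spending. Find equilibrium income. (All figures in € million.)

Y = C + I + G = 440 + 0.67Y + 1079 + 939.5
Y − 0.67Y = 2458.5
0.33Y = 2458.5, so Y = 2458.5/0.33 = 7450

Y = 7450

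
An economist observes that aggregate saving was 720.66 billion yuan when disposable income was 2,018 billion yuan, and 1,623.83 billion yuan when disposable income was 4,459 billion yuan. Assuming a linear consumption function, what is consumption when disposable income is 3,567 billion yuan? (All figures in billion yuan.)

C = 2273.21

MPS = ΔS/ΔY = (1623.83 − 720.66)/(4459 − 2018) = 903.17/2441 = 0.37
MPC = 1 − MPS = 0.63
Autonomous saving = 720.66 − 0.37(2018) = -26, so a = 26
C = 26 + 0.63(3567) = 26 + 2247.21 = 2273.21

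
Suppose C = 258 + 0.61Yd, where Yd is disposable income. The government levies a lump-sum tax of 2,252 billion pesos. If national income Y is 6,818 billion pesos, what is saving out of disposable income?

Yd = Y − T = 6818 − 2252 = 4566
C = 258 + 0.61(4566) = 258 + 2785.26 = 3043.26
S = Yd − C = 4566 − 3043.26 = 1522.74

S = 1522.74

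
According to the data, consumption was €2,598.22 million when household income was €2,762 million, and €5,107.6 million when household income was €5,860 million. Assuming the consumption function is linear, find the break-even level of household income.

MPC = (5107.6 − 2598.22)/(5860 − 2762) = 2509.38/3098 = 0.81
a = 2598.22 − 0.81(2762) = 2598.22 − 2237.22 = 361
Break-even: Y = a/(1−MPC) = 361/0.19 = 1900

Y = 1900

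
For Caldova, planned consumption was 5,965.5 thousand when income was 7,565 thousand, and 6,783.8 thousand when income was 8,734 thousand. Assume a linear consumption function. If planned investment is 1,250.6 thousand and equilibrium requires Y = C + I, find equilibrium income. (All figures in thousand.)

Y = 6402

MPC = (6783.8 − 5965.5)/(8734 − 7565) = 818.3/1169 = 0.7
a = 5965.5 − 0.7(7565) = 670
Equilibrium: Y = 670 + 0.7Y + 1250.6
0.3Y = 1920.6, so Y = 1920.6/0.3 = 6402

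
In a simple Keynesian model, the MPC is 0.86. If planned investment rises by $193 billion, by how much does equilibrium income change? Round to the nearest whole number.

The multiplier is 1/(1 − MPC) = 1/0.14.
ΔY = 193/0.14 = 1378.57 ≈ 1379

ΔY ≈ 1379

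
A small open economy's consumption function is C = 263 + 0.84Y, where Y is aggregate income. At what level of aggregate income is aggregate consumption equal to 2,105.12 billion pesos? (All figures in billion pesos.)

Y = 2193

263 + 0.84Y = 2105.12
0.84Y = 1842.12, so Y = 1842.12/0.84 = 2193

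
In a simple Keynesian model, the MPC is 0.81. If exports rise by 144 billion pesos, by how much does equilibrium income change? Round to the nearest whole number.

ΔY ≈ 758

The multiplier is 1/(1 − MPC) = 1/0.19.
ΔY = 144/0.19 = 757.89 ≈ 758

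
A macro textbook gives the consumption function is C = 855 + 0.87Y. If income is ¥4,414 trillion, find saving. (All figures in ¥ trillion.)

S = -281.18

C = 855 + 0.87(4414) = 855 + 3840.18 = 4695.18
S = Y − C = 4414 − 4695.18 = -281.18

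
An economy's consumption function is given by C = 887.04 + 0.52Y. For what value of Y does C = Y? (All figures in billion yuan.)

At break-even, C = Y: 887.04 + 0.52Y = Y
0.48Y = 887.04, so Y = 887.04/0.48 = 1848

Y = 1848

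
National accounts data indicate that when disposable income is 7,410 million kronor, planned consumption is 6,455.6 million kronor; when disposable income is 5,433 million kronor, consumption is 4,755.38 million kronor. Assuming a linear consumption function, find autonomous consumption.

a = 83

MPC = ΔC/ΔY = (6455.6 − 4755.38)/(7410 − 5433) = 1700.22/1977 = 0.86
a = C − MPC·Y = 4755.38 − 0.86(5433) = 4755.38 − 4672.38 = 83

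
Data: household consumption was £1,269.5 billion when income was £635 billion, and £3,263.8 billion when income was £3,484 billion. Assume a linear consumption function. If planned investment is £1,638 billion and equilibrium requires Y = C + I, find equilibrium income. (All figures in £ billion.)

Y = 8210

MPC = (3263.8 − 1269.5)/(3484 − 635) = 1994.3/2849 = 0.7
a = 1269.5 − 0.7(635) = 825
Equilibrium: Y = 825 + 0.7Y + 1638
0.3Y = 2463, so Y = 2463/0.3 = 8210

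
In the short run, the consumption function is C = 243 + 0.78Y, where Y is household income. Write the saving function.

S = -243 + 0.22Y

S = Y − C = Y − (243 + 0.78Y) = -243 + (1 − 0.78)Y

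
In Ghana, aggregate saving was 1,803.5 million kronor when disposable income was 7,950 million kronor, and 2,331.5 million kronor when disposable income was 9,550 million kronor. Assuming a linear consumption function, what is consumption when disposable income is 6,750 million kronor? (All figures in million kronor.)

MPS = ΔS/ΔY = (2331.5 − 1803.5)/(9550 − 7950) = 528/1600 = 0.33
MPC = 1 − MPS = 0.67
Autonomous saving = 1803.5 − 0.33(7950) = -820, so a = 820
C = 820 + 0.67(6750) = 820 + 4522.5 = 5342.5

C = 5342.5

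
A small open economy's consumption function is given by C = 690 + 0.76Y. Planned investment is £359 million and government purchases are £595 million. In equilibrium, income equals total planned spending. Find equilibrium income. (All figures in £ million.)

Y = C + I + G = 690 + 0.76Y + 359 + 595
Y − 0.76Y = 1644
0.24Y = 1644, so Y = 1644/0.24 = 6850

Y = 6850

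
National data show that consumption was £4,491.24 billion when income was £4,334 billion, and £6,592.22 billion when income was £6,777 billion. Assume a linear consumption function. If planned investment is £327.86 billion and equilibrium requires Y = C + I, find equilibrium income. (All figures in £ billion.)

Y = 7799

MPC = (6592.22 − 4491.24)/(6777 − 4334) = 2100.98/2443 = 0.86
a = 4491.24 − 0.86(4334) = 764
Equilibrium: Y = 764 + 0.86Y + 327.86
0.14Y = 1091.86, so Y = 1091.86/0.14 = 7799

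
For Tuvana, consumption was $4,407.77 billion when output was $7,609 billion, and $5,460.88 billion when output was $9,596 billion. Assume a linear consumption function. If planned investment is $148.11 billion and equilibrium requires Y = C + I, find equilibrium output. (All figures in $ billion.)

MPC = (5460.88 − 4407.77)/(9596 − 7609) = 1053.11/1987 = 0.53
a = 4407.77 − 0.53(7609) = 375
Equilibrium: Y = 375 + 0.53Y + 148.11
0.47Y = 523.11, so Y = 523.11/0.47 = 1113

Y = 1113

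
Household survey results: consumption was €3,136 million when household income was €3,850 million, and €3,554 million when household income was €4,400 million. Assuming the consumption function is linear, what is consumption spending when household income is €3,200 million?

C = 2642

MPC = (3554 − 3136)/(4400 − 3850) = 418/550 = 0.76
a = 3136 − 0.76(3850) = 3136 − 2926 = 210
C = 210 + 0.76(3200) = 210 + 2432 = 2642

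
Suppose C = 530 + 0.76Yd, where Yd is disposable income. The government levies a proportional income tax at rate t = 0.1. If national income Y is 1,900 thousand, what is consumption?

Yd = (1 − 0.1)(1900) = 0.9(1900) = 1710
C = 530 + 0.76(1710) = 530 + 1299.6 = 1829.6

C = 1829.6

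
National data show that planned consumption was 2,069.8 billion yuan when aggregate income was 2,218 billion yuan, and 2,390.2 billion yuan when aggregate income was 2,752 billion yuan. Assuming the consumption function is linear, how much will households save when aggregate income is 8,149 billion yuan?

MPC = (2390.2 − 2069.8)/(2752 − 2218) = 320.4/534 = 0.6
a = 2069.8 − 0.6(2218) = 2069.8 − 1330.8 = 739
C = 739 + 0.6(8149) = 5628.4
S = 8149 − 5628.4 = 2520.6

S = 2520.6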